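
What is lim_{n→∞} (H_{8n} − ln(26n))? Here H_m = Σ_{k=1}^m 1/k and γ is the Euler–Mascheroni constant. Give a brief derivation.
lim = ln(4/13) + γ

By Euler-Maclaurin, H_m = ln m + γ + O(1/m). So
  H_{8n} − ln(26n) = ln(8n) + γ − ln(26n) + O(1/n)
                       = ln(8/26) + γ + O(1/n).
Hence the limit is ln(8/26) + γ (= ln(4/13)).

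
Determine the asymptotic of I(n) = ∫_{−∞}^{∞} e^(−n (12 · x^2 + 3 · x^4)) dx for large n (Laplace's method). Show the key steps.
I(n) ~ sqrt(π/(12n))

φ(x) = 12 · x^2 + 3 · x^4 has its unique global minimum at x* = 0 (since φ'(x) = 24x + 12x^3 = 0 only at x = 0 for real x with both coefficients positive, and φ → ∞ as |x| → ∞). At x* = 0, φ(0) = 0 and φ''(0) = 24. Laplace's method then gives
  I(n) ~ sqrt(2π / (n · φ''(0))) · e^(−n φ(0)) = sqrt(2π / (24n)) = sqrt(π/(12n)).
The 3 · x^4 term contributes only at subleading order (an O(1/n) relative correction).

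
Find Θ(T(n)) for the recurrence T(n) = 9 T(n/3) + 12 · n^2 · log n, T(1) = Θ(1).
T(n) = Θ(n^2 · (log n)^2)

Here log_3 9 = 2 and f(n) = 12 · n^2 · log n = Θ(n^(log_3 9) · (log n)^1). This is the extended Case 2 of the master theorem (f matches the critical exponent up to log factors), giving T(n) = Θ(n^(log_3 9) · (log n)^(1+1)) = Θ(n^2 · (log n)^2).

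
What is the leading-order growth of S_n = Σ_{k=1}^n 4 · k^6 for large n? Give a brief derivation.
S_n ~ 4 · n^7 / 7

By integral comparison (Euler-Maclaurin), Σ_{k=1}^n 4 · k^6 = 4 · ∫_0^n x^6 dx + O(n^6) = 4 · n^7/7 + O(n^6). (Equivalently, Faulhaber's formula gives the same leading term.)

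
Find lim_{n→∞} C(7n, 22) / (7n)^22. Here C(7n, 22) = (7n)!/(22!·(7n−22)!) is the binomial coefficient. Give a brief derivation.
lim = 1/22! = 1/1124000727777607680000

With N = 7n → ∞: C(N, 22) / N^22 = [N(N−1)…(N−21)] / (22! · N^22) = (1/22!) · 1 · (1 − 1/(7n)) · … · (1 − 21/(7n)). Each factor → 1 as N → ∞, so the limit is 1/22! = 1/1124000727777607680000.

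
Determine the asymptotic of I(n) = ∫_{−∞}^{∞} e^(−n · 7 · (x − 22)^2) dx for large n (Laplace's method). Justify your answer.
I(n) = sqrt(π/(7n))

Here φ(x) = 7 · (x − 22)^2 has its unique minimum at x* = 22 with φ(x*) = 0 and φ''(x*) = 14. Laplace's method gives
  I(n) ~ e^(−n φ(x*)) · sqrt(2π / (n · φ''(x*))) = sqrt(2π / (14n)) = sqrt(π/(7n)).
This is exact: substituting u = (x − 22)·sqrt(7n) gives I(n) = (1/sqrt(7n)) ∫_{−∞}^{∞} e^(−u^2) du = sqrt(π/(7n)).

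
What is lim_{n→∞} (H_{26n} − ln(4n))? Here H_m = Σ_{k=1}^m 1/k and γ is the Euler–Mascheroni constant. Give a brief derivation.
lim = ln(13/2) + γ

By Euler-Maclaurin, H_m = ln m + γ + O(1/m). So
  H_{26n} − ln(4n) = ln(26n) + γ − ln(4n) + O(1/n)
                       = ln(26/4) + γ + O(1/n).
Hence the limit is ln(26/4) + γ (= ln(13/2)).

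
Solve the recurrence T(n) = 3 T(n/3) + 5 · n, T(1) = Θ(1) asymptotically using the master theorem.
T(n) = Θ(n log n)

log_3 3 = 1, and f(n) = 5 · n = Θ(n^(log_3 3)). This is Case 2 of the master theorem: T(n) = Θ(f(n) · log n) = Θ(n log n).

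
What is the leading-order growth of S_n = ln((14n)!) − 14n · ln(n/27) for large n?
S_n ~ 14n · (ln 378 − 1) + O(ln n)

Stirling: ln((14n)!) = 14n ln(14n) − 14n + O(ln n).
  S_n = 14n ln(14n) − 14n − 14n ln(n/27) + O(ln n)
      = 14n ln(14n) − 14n ln n + 14n ln 27 − 14n + O(ln n)
      = 14n ln 14 + 14n ln 27 − 14n + O(ln n)
      = 14n (ln 378 − 1) + O(ln n).
Numerically ln(378) − 1 ≈ 4.9349.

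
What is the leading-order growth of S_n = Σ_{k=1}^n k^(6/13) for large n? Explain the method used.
S_n ~ (13/19) · n^(19/13)

Integral comparison: Σ_{k=1}^n k^(6/13) = ∫_0^n x^(6/13) dx + O(n^(6/13)). The integral is n^(1 + 6/13) / (1 + 6/13) = n^((6+13)/13) / ((6+13)/13) = (13/19) · n^(19/13).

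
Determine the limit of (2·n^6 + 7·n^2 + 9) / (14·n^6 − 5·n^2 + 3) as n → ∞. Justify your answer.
lim = 2/14 = 1/7

For large n the leading n^6 terms dominate both numerator and denominator. Dividing top and bottom by n^6, every other term tends to 0, leaving 2/14 = 1/7.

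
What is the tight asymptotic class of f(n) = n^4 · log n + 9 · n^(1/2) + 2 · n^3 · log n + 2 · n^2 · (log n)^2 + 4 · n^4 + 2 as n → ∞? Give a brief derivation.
f(n) ∈ Θ(n^4 · log n)

Compare the terms by growth order. For large n, n^a · (log n)^b dominates n^a' · (log n)^b' iff a > a', or (a = a' and b > b'). Ranking the 6 terms shows the dominant one is n^4 · log n. Hence f(n) ∈ Θ(n^4 · log n).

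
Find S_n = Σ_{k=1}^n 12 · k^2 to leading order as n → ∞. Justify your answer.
S_n ~ 4 · n^3

By integral comparison (Euler-Maclaurin), Σ_{k=1}^n 12 · k^2 = 12 · ∫_0^n x^2 dx + O(n^2) = 12 · n^3/3 = 4 · n^3 + O(n^2). (Equivalently, Faulhaber's formula gives the same leading term.)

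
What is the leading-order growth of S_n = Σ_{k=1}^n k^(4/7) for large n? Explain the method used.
S_n ~ (7/11) · n^(11/7)

Integral comparison: Σ_{k=1}^n k^(4/7) = ∫_0^n x^(4/7) dx + O(n^(4/7)). The integral is n^(1 + 4/7) / (1 + 4/7) = n^((4+7)/7) / ((4+7)/7) = (7/11) · n^(11/7).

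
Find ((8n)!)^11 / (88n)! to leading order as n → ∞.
((8n)!)^11/(88n)! ~ ((2π·8n)^(10/2) / sqrt(11)) · 11^(−11·8n)  →  0

Write N = 8n. Stirling: N! ~ sqrt(2π N)(N/e)^N and (11N)! ~ sqrt(2π·11N)·(11N/e)^(11N).
  (N!)^11/(11N)! ~ (2π N)^(11/2) (N/e)^(11N) / [sqrt(2π·11N) (11N/e)^(11N)]
     = (2π N)^(11/2) / sqrt(2π·11N) · (N/(11N))^(11N)
     = (2π N)^((11−1)/2) / sqrt(11) · 11^(−11N).
Since 11^11 > 1, the factor 11^(−11N) decays exponentially, so the ratio → 0. Substituting N = 8n gives the stated form.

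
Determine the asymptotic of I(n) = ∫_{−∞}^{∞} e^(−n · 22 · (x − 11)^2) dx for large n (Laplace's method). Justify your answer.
I(n) = sqrt(π/(22n))

Here φ(x) = 22 · (x − 11)^2 has its unique minimum at x* = 11 with φ(x*) = 0 and φ''(x*) = 44. Laplace's method gives
  I(n) ~ e^(−n φ(x*)) · sqrt(2π / (n · φ''(x*))) = sqrt(2π / (44n)) = sqrt(π/(22n)).
This is exact: substituting u = (x − 11)·sqrt(22n) gives I(n) = (1/sqrt(22n)) ∫_{−∞}^{∞} e^(−u^2) du = sqrt(π/(22n)).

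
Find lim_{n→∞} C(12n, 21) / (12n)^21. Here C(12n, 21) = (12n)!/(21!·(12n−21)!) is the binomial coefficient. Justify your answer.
lim = 1/21! = 1/51090942171709440000

With N = 12n → ∞: C(N, 21) / N^21 = [N(N−1)…(N−20)] / (21! · N^21) = (1/21!) · 1 · (1 − 1/(12n)) · … · (1 − 20/(12n)). Each factor → 1 as N → ∞, so the limit is 1/21! = 1/51090942171709440000.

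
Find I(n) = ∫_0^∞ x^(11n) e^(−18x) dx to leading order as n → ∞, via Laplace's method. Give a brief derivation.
I(n) ~ (sqrt(2π·11n) / 18) · (11n/(18e))^(11n)

Write the integrand as exp(11n ln x − 18x) and set f(x) = 11n ln x − 18x. Then f'(x) = 11n/x − 18 = 0 at x* = 11n/18, and f''(x*) = −11n/x*^2 = −18^2/(11n). Laplace's method (interior maximum) gives
  I(n) ~ e^(f(x*)) · sqrt(2π / |f''(x*)|)
        = exp(11n ln(11n/18) − 11n) · sqrt(2π · 11n / 18^2)
        = (11n/18)^(11n) e^(−11n) · sqrt(2π·11n) / 18
        = (sqrt(2π·11n) / 18) · (11n/(18e))^(11n).
This matches Γ(11n+1)/18^(11n+1) with Stirling applied to Γ.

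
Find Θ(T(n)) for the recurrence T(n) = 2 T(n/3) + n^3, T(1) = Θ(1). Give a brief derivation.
T(n) = Θ(n^3)

log_3 2 ≈ 0.631. f(n) = n^3 dominates n^(log_3 2) since 3 > 0.631, and the regularity condition a·f(n/b) = 2·(n/3)^3 = (2/27)·n^3 ≤ c·f(n) holds with c = 2/27 ≈ 0.0741 < 1. So this is Case 3: T(n) = Θ(f(n)) = Θ(n^3).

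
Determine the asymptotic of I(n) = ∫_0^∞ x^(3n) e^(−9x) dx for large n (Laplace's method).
I(n) ~ (sqrt(2π·3n) / 9) · (3n/(9e))^(3n)

Write the integrand as exp(3n ln x − 9x) and set f(x) = 3n ln x − 9x. Then f'(x) = 3n/x − 9 = 0 at x* = 3n/9, and f''(x*) = −3n/x*^2 = −9^2/(3n). Laplace's method (interior maximum) gives
  I(n) ~ e^(f(x*)) · sqrt(2π / |f''(x*)|)
        = exp(3n ln(3n/9) − 3n) · sqrt(2π · 3n / 9^2)
        = (3n/9)^(3n) e^(−3n) · sqrt(2π·3n) / 9
        = (sqrt(2π·3n) / 9) · (3n/(9e))^(3n).
This matches Γ(3n+1)/9^(3n+1) with Stirling applied to Γ.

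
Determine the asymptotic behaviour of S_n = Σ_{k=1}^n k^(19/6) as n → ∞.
S_n ~ (6/25) · n^(25/6)

Integral comparison: Σ_{k=1}^n k^(19/6) = ∫_0^n x^(19/6) dx + O(n^(19/6)). The integral is n^(1 + 19/6) / (1 + 19/6) = n^((19+6)/6) / ((19+6)/6) = (6/25) · n^(25/6).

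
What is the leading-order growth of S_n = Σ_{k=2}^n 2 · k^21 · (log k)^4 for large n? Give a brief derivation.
S_n ~ n^22 · (log n)^4 / 11

By integral comparison, S_n = ∫_1^n 2 · x^21 · (log x)^4 dx + O(n^21 · (log n)^4). For the integral, the leading term of ∫_1^n x^21 (log x)^4 dx is n^22/22 · (log n)^4 (by repeated integration by parts; each step lowers the log-exponent and produces a relatively O(1/log n) correction). Hence S_n ~ n^22 · (log n)^4 / 11.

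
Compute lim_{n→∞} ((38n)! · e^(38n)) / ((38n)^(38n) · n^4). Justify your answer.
lim = 0

Stirling: (38n)! ~ sqrt(2π·38n) · (38n/e)^(38n). Hence
  (38n)! · e^(38n) / (38n)^(38n) ~ sqrt(2π·38n).
Dividing by n^4: sqrt(2π·38n) / n^4 = sqrt(2π·38) · n^((1−8)/2), so the expression behaves like sqrt(2π·38) · n^((1−8)/2) → 0.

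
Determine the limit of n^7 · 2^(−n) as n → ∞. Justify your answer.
lim = 0

Exponentials with base > 1 dominate every fixed polynomial: for any fixed c, n^c / 2^n → 0 as n → ∞ (e.g. by the ratio test, or by writing 2^n = e^(n ln 2) and noting e^(n ln 2) / n^c → ∞). Hence n^7 · 2^(−n) = n^7 / 2^n → 0.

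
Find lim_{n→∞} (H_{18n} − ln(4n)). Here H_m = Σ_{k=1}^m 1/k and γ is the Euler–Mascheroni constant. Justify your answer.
lim = ln(9/2) + γ

By Euler-Maclaurin, H_m = ln m + γ + O(1/m). So
  H_{18n} − ln(4n) = ln(18n) + γ − ln(4n) + O(1/n)
                       = ln(18/4) + γ + O(1/n).
Hence the limit is ln(18/4) + γ (= ln(9/2)).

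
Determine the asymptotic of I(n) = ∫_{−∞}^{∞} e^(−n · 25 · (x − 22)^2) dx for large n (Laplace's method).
I(n) = sqrt(π/(25n))

Here φ(x) = 25 · (x − 22)^2 has its unique minimum at x* = 22 with φ(x*) = 0 and φ''(x*) = 50. Laplace's method gives
  I(n) ~ e^(−n φ(x*)) · sqrt(2π / (n · φ''(x*))) = sqrt(2π / (50n)) = sqrt(π/(25n)).
This is exact: substituting u = (x − 22)·sqrt(25n) gives I(n) = (1/sqrt(25n)) ∫_{−∞}^{∞} e^(−u^2) du = sqrt(π/(25n)).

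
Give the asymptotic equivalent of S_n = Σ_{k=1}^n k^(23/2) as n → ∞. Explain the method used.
S_n ~ (2/25) · n^(25/2)

Integral comparison: Σ_{k=1}^n k^(23/2) = ∫_0^n x^(23/2) dx + O(n^(23/2)). The integral is n^(1 + 23/2) / (1 + 23/2) = n^((23+2)/2) / ((23+2)/2) = (2/25) · n^(25/2).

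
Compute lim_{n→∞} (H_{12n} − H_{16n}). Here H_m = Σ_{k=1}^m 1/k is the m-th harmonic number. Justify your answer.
lim = ln(12/16) = ln(3/4)

Euler-Maclaurin gives H_m = ln m + γ + 1/(2m) + O(1/m^2). The γ and O(1/m) terms cancel in the difference:
  H_{12n} − H_{16n} = ln(12n) − ln(16n) + O(1/n) = ln(12/16) + O(1/n).
Hence the limit is ln(12/16) = ln(3/4).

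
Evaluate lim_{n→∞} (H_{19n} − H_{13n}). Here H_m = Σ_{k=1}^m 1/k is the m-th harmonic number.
lim = ln(19/13)

Euler-Maclaurin gives H_m = ln m + γ + 1/(2m) + O(1/m^2). The γ and O(1/m) terms cancel in the difference:
  H_{19n} − H_{13n} = ln(19n) − ln(13n) + O(1/n) = ln(19/13) + O(1/n).
Hence the limit is ln(19/13).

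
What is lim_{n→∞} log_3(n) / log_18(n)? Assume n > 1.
lim = ln(18) / ln(3) = log_3(18)

Change of base: log_3(n) = ln n / ln 3 and log_18(n) = ln n / ln 18. The ratio is (ln n / ln 3) · (ln 18 / ln n) = ln 18 / ln 3, a constant independent of n. So the limit is ln 18 / ln 3 = log_3(18).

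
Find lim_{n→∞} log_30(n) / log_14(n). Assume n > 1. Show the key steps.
lim = ln(14) / ln(30) = log_30(14)

Change of base: log_30(n) = ln n / ln 30 and log_14(n) = ln n / ln 14. The ratio is (ln n / ln 30) · (ln 14 / ln n) = ln 14 / ln 30, a constant independent of n. So the limit is ln 14 / ln 30 = log_30(14).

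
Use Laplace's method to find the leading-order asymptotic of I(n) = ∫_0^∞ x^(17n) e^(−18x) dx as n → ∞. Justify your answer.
I(n) ~ (sqrt(2π·17n) / 18) · (17n/(18e))^(17n)

Write the integrand as exp(17n ln x − 18x) and set f(x) = 17n ln x − 18x. Then f'(x) = 17n/x − 18 = 0 at x* = 17n/18, and f''(x*) = −17n/x*^2 = −18^2/(17n). Laplace's method (interior maximum) gives
  I(n) ~ e^(f(x*)) · sqrt(2π / |f''(x*)|)
        = exp(17n ln(17n/18) − 17n) · sqrt(2π · 17n / 18^2)
        = (17n/18)^(17n) e^(−17n) · sqrt(2π·17n) / 18
        = (sqrt(2π·17n) / 18) · (17n/(18e))^(17n).
This matches Γ(17n+1)/18^(17n+1) with Stirling applied to Γ.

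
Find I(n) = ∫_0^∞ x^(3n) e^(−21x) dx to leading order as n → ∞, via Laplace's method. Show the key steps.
I(n) ~ (sqrt(2π·3n) / 21) · (3n/(21e))^(3n)

Write the integrand as exp(3n ln x − 21x) and set f(x) = 3n ln x − 21x. Then f'(x) = 3n/x − 21 = 0 at x* = 3n/21, and f''(x*) = −3n/x*^2 = −21^2/(3n). Laplace's method (interior maximum) gives
  I(n) ~ e^(f(x*)) · sqrt(2π / |f''(x*)|)
        = exp(3n ln(3n/21) − 3n) · sqrt(2π · 3n / 21^2)
        = (3n/21)^(3n) e^(−3n) · sqrt(2π·3n) / 21
        = (sqrt(2π·3n) / 21) · (3n/(21e))^(3n).
This matches Γ(3n+1)/21^(3n+1) with Stirling applied to Γ.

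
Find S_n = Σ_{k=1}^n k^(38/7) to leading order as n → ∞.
S_n ~ (7/45) · n^(45/7)

Integral comparison: Σ_{k=1}^n k^(38/7) = ∫_0^n x^(38/7) dx + O(n^(38/7)). The integral is n^(1 + 38/7) / (1 + 38/7) = n^((38+7)/7) / ((38+7)/7) = (7/45) · n^(45/7).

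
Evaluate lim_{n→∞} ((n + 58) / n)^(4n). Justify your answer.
lim = e^232

Rewrite as (1 + 58/n)^(4n). By the standard limit (1 + x/n)^n → e^x, we have (1 + 58/n)^n → e^58, and raising to the 4th power gives e^232.
More precisely, ln[(1 + 58/n)^(4n)] = 4n · ln(1 + 58/n) = 4n · (58/n + O(1/n^2)) = 232 + O(1/n) → 232.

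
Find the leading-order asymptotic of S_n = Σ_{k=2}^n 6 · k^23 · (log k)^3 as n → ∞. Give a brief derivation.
S_n ~ n^24 · (log n)^3 / 4

By integral comparison, S_n = ∫_1^n 6 · x^23 · (log x)^3 dx + O(n^23 · (log n)^3). For the integral, the leading term of ∫_1^n x^23 (log x)^3 dx is n^24/24 · (log n)^3 (by repeated integration by parts; each step lowers the log-exponent and produces a relatively O(1/log n) correction). Hence S_n ~ n^24 · (log n)^3 / 4.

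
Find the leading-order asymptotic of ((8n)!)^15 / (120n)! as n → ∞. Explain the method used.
((8n)!)^15/(120n)! ~ ((2π·8n)^(14/2) / sqrt(15)) · 15^(−15·8n)  →  0

Write N = 8n. Stirling: N! ~ sqrt(2π N)(N/e)^N and (15N)! ~ sqrt(2π·15N)·(15N/e)^(15N).
  (N!)^15/(15N)! ~ (2π N)^(15/2) (N/e)^(15N) / [sqrt(2π·15N) (15N/e)^(15N)]
     = (2π N)^(15/2) / sqrt(2π·15N) · (N/(15N))^(15N)
     = (2π N)^((15−1)/2) / sqrt(15) · 15^(−15N).
Since 15^15 > 1, the factor 15^(−15N) decays exponentially, so the ratio → 0. Substituting N = 8n gives the stated form.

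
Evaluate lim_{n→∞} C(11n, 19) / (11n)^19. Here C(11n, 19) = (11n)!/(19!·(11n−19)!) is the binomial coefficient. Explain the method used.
lim = 1/19! = 1/121645100408832000

With N = 11n → ∞: C(N, 19) / N^19 = [N(N−1)…(N−18)] / (19! · N^19) = (1/19!) · 1 · (1 − 1/(11n)) · … · (1 − 18/(11n)). Each factor → 1 as N → ∞, so the limit is 1/19! = 1/121645100408832000.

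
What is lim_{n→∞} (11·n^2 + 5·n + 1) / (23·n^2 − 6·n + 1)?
lim = 11/23

For large n the leading n^2 terms dominate both numerator and denominator. Dividing top and bottom by n^2, every other term tends to 0, leaving 11/23.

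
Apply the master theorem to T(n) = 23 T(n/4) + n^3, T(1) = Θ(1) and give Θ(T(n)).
T(n) = Θ(n^3)

log_4 23 ≈ 2.262. f(n) = n^3 dominates n^(log_4 23) since 3 > 2.262, and the regularity condition a·f(n/b) = 23·(n/4)^3 = (23/64)·n^3 ≤ c·f(n) holds with c = 23/64 ≈ 0.359 < 1. So this is Case 3: T(n) = Θ(f(n)) = Θ(n^3).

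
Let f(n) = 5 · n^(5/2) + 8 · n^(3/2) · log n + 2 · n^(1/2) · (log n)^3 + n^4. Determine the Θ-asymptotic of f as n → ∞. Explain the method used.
f(n) ∈ Θ(n^4)

Compare the terms by growth order. For large n, n^a · (log n)^b dominates n^a' · (log n)^b' iff a > a', or (a = a' and b > b'). Ranking the 4 terms shows the dominant one is n^4. Hence f(n) ∈ Θ(n^4).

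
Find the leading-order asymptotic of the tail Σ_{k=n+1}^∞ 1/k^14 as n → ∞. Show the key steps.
Σ_{k>n} 1/k^14 ~ 1/(13 · n^13)

Compare to the integral: ∫_{n}^∞ x^(−14) dx = [−x^(−13)/13]_{n}^∞ = 1/((14−1)·n^13). Euler-Maclaurin then gives
  Σ_{k>n} 1/k^14 = ∫_{n}^∞ dx/x^14 − 1/(2·n^14) + O(1/n^15).
(Equivalently this is ζ(14) − Σ_{k≤n} 1/k^14.)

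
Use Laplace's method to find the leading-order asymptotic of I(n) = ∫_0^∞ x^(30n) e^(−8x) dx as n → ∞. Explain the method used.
I(n) ~ (sqrt(2π·30n) / 8) · (30n/(8e))^(30n)

Write the integrand as exp(30n ln x − 8x) and set f(x) = 30n ln x − 8x. Then f'(x) = 30n/x − 8 = 0 at x* = 30n/8, and f''(x*) = −30n/x*^2 = −8^2/(30n). Laplace's method (interior maximum) gives
  I(n) ~ e^(f(x*)) · sqrt(2π / |f''(x*)|)
        = exp(30n ln(30n/8) − 30n) · sqrt(2π · 30n / 8^2)
        = (30n/8)^(30n) e^(−30n) · sqrt(2π·30n) / 8
        = (sqrt(2π·30n) / 8) · (30n/(8e))^(30n).
This matches Γ(30n+1)/8^(30n+1) with Stirling applied to Γ.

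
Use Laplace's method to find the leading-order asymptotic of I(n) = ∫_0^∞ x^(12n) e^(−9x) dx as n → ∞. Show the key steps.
I(n) ~ (sqrt(2π·12n) / 9) · (12n/(9e))^(12n)

Write the integrand as exp(12n ln x − 9x) and set f(x) = 12n ln x − 9x. Then f'(x) = 12n/x − 9 = 0 at x* = 12n/9, and f''(x*) = −12n/x*^2 = −9^2/(12n). Laplace's method (interior maximum) gives
  I(n) ~ e^(f(x*)) · sqrt(2π / |f''(x*)|)
        = exp(12n ln(12n/9) − 12n) · sqrt(2π · 12n / 9^2)
        = (12n/9)^(12n) e^(−12n) · sqrt(2π·12n) / 9
        = (sqrt(2π·12n) / 9) · (12n/(9e))^(12n).
This matches Γ(12n+1)/9^(12n+1) with Stirling applied to Γ.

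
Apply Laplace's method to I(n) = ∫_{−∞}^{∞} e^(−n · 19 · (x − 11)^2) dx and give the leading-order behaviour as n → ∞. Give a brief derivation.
I(n) = sqrt(π/(19n))

Here φ(x) = 19 · (x − 11)^2 has its unique minimum at x* = 11 with φ(x*) = 0 and φ''(x*) = 38. Laplace's method gives
  I(n) ~ e^(−n φ(x*)) · sqrt(2π / (n · φ''(x*))) = sqrt(2π / (38n)) = sqrt(π/(19n)).
This is exact: substituting u = (x − 11)·sqrt(19n) gives I(n) = (1/sqrt(19n)) ∫_{−∞}^{∞} e^(−u^2) du = sqrt(π/(19n)).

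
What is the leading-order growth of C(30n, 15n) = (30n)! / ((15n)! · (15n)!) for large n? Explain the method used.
C(30n, 15n) ~ (4)^(15n) · sqrt(1/(π·15n))

Write N = 15n. Apply Stirling to each factorial:
  (2N)! ~ sqrt(2π·2N) · (2N/e)^(2N),
  N! ~ sqrt(2π N) · (N/e)^N,
  (1N)! ~ sqrt(2π·1N) · (1N/e)^(1N).
The exponential factors combine to (2N)^(2N) / (N^N · (1N)^(1N)) = 2^(2N)/1^(1N) = (2^2/1^1)^N = (4)^N.
The square-root prefactors combine to sqrt(2π·2N) / (sqrt(2π N)·sqrt(2π·1N)) = sqrt(2 / (2π·1·N)) = sqrt(1/(π·15n)).
Substituting N = 15n: C(30n, 15n) ~ (4)^(15n) · sqrt(1/(π·15n)).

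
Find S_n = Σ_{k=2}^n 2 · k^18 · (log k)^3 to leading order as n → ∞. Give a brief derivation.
S_n ~ 2 · n^19 · (log n)^3 / 19

By integral comparison, S_n = ∫_1^n 2 · x^18 · (log x)^3 dx + O(n^18 · (log n)^3). For the integral, the leading term of ∫_1^n x^18 (log x)^3 dx is n^19/19 · (log n)^3 (by repeated integration by parts; each step lowers the log-exponent and produces a relatively O(1/log n) correction). Hence S_n ~ 2 · n^19 · (log n)^3 / 19.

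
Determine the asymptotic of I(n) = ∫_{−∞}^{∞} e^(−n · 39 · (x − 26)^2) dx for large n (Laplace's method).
I(n) = sqrt(π/(39n))

Here φ(x) = 39 · (x − 26)^2 has its unique minimum at x* = 26 with φ(x*) = 0 and φ''(x*) = 78. Laplace's method gives
  I(n) ~ e^(−n φ(x*)) · sqrt(2π / (n · φ''(x*))) = sqrt(2π / (78n)) = sqrt(π/(39n)).
This is exact: substituting u = (x − 26)·sqrt(39n) gives I(n) = (1/sqrt(39n)) ∫_{−∞}^{∞} e^(−u^2) du = sqrt(π/(39n)).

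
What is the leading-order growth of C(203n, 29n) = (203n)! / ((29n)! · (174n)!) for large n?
C(203n, 29n) ~ (823543/46656)^(29n) · sqrt(7/(12π·29n))

Write N = 29n. Apply Stirling to each factorial:
  (7N)! ~ sqrt(2π·7N) · (7N/e)^(7N),
  N! ~ sqrt(2π N) · (N/e)^N,
  (6N)! ~ sqrt(2π·6N) · (6N/e)^(6N).
The exponential factors combine to (7N)^(7N) / (N^N · (6N)^(6N)) = 7^(7N)/6^(6N) = (7^7/6^6)^N = (823543/46656)^N.
The square-root prefactors combine to sqrt(2π·7N) / (sqrt(2π N)·sqrt(2π·6N)) = sqrt(7 / (2π·6·N)) = sqrt(7/(12π·29n)).
Substituting N = 29n: C(203n, 29n) ~ (823543/46656)^(29n) · sqrt(7/(12π·29n)).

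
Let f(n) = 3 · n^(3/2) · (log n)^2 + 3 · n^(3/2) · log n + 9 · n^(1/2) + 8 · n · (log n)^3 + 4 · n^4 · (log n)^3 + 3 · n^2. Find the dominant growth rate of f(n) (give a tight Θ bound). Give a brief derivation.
f(n) ∈ Θ(n^4 · (log n)^3)

Compare the terms by growth order. For large n, n^a · (log n)^b dominates n^a' · (log n)^b' iff a > a', or (a = a' and b > b'). Ranking the 6 terms shows the dominant one is 4 · n^4 · (log n)^3. Hence f(n) ∈ Θ(n^4 · (log n)^3).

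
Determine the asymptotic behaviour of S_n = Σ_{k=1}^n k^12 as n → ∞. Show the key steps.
S_n ~ n^13 / 13

By integral comparison (Euler-Maclaurin), Σ_{k=1}^n k^12 = ∫_0^n x^12 dx + O(n^12) = n^13/13 + O(n^12). (Equivalently, Faulhaber's formula gives the same leading term.)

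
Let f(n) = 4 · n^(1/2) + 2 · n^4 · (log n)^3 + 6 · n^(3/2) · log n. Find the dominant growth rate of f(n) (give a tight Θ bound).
f(n) ∈ Θ(n^4 · (log n)^3)

Compare the terms by growth order. For large n, n^a · (log n)^b dominates n^a' · (log n)^b' iff a > a', or (a = a' and b > b'). Ranking the 3 terms shows the dominant one is 2 · n^4 · (log n)^3. Hence f(n) ∈ Θ(n^4 · (log n)^3).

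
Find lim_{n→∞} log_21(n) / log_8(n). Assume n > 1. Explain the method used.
lim = ln(8) / ln(21) = log_21(8)

Change of base: log_21(n) = ln n / ln 21 and log_8(n) = ln n / ln 8. The ratio is (ln n / ln 21) · (ln 8 / ln n) = ln 8 / ln 21, a constant independent of n. So the limit is ln 8 / ln 21 = log_21(8).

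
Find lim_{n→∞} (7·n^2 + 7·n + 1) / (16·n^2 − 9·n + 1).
lim = 7/16

For large n the leading n^2 terms dominate both numerator and denominator. Dividing top and bottom by n^2, every other term tends to 0, leaving 7/16.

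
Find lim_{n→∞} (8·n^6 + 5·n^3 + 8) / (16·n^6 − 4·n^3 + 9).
lim = 8/16 = 1/2

For large n the leading n^6 terms dominate both numerator and denominator. Dividing top and bottom by n^6, every other term tends to 0, leaving 8/16 = 1/2.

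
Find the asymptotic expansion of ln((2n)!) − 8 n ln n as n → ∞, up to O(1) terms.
ln((2n)!) − 8 n ln n = −6 n ln n + 2(ln 2 − 1) n + (1/2) ln(2π·2n) + O(1/n)

Stirling: ln((2n)!) = 2n ln(2n) − 2n + (1/2) ln(2π·2n) + O(1/n).
Expand 2n ln(2n) = 2n (ln n + ln 2) = 2n ln n + 2n ln 2.
Subtract 8n ln n: leading term is (2 − 8) n ln n = −6 n ln n. The next term is 2n ln 2 − 2n = 2(ln 2 − 1) n. Then the (1/2) ln(2π·2n) correction.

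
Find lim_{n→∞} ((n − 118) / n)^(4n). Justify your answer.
lim = e^(−472)

Rewrite as (1 − 118/n)^(4n). By the standard limit (1 + x/n)^n → e^x, we have (1 − 118/n)^n → e^(−118), and raising to the 4th power gives e^(−472).
More precisely, ln[(1 − 118/n)^(4n)] = 4n · ln(1 − 118/n) = 4n · (-118/n + O(1/n^2)) = -472 + O(1/n) → -472.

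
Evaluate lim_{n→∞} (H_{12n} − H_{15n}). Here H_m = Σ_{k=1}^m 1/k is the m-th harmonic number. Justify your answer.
lim = ln(12/15) = ln(4/5)

Euler-Maclaurin gives H_m = ln m + γ + 1/(2m) + O(1/m^2). The γ and O(1/m) terms cancel in the difference:
  H_{12n} − H_{15n} = ln(12n) − ln(15n) + O(1/n) = ln(12/15) + O(1/n).
Hence the limit is ln(12/15) = ln(4/5).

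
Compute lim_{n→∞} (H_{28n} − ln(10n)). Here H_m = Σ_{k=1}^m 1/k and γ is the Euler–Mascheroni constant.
lim = ln(14/5) + γ

By Euler-Maclaurin, H_m = ln m + γ + O(1/m). So
  H_{28n} − ln(10n) = ln(28n) + γ − ln(10n) + O(1/n)
                       = ln(28/10) + γ + O(1/n).
Hence the limit is ln(28/10) + γ (= ln(14/5)).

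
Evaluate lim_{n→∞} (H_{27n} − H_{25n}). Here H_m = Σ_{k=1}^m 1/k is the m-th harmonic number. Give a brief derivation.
lim = ln(27/25)

Euler-Maclaurin gives H_m = ln m + γ + 1/(2m) + O(1/m^2). The γ and O(1/m) terms cancel in the difference:
  H_{27n} − H_{25n} = ln(27n) − ln(25n) + O(1/n) = ln(27/25) + O(1/n).
Hence the limit is ln(27/25).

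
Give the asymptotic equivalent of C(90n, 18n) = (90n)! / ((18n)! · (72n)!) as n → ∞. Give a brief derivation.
C(90n, 18n) ~ (3125/256)^(18n) · sqrt(5/(8π·18n))

Write N = 18n. Apply Stirling to each factorial:
  (5N)! ~ sqrt(2π·5N) · (5N/e)^(5N),
  N! ~ sqrt(2π N) · (N/e)^N,
  (4N)! ~ sqrt(2π·4N) · (4N/e)^(4N).
The exponential factors combine to (5N)^(5N) / (N^N · (4N)^(4N)) = 5^(5N)/4^(4N) = (5^5/4^4)^N = (3125/256)^N.
The square-root prefactors combine to sqrt(2π·5N) / (sqrt(2π N)·sqrt(2π·4N)) = sqrt(5 / (2π·4·N)) = sqrt(5/(8π·18n)).
Substituting N = 18n: C(90n, 18n) ~ (3125/256)^(18n) · sqrt(5/(8π·18n)).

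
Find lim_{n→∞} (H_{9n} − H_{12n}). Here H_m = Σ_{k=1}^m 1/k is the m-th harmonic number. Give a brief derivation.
lim = ln(9/12) = ln(3/4)

Euler-Maclaurin gives H_m = ln m + γ + 1/(2m) + O(1/m^2). The γ and O(1/m) terms cancel in the difference:
  H_{9n} − H_{12n} = ln(9n) − ln(12n) + O(1/n) = ln(9/12) + O(1/n).
Hence the limit is ln(9/12) = ln(3/4).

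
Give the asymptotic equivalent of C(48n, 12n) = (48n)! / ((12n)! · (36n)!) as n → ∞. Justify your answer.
C(48n, 12n) ~ (256/27)^(12n) · sqrt(2/(3π·12n))

Write N = 12n. Apply Stirling to each factorial:
  (4N)! ~ sqrt(2π·4N) · (4N/e)^(4N),
  N! ~ sqrt(2π N) · (N/e)^N,
  (3N)! ~ sqrt(2π·3N) · (3N/e)^(3N).
The exponential factors combine to (4N)^(4N) / (N^N · (3N)^(3N)) = 4^(4N)/3^(3N) = (4^4/3^3)^N = (256/27)^N.
The square-root prefactors combine to sqrt(2π·4N) / (sqrt(2π N)·sqrt(2π·3N)) = sqrt(4 / (2π·3·N)) = sqrt(2/(3π·12n)).
Substituting N = 12n: C(48n, 12n) ~ (256/27)^(12n) · sqrt(2/(3π·12n)).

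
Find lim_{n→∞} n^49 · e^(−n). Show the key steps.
lim = 0

Exponentials with base > 1 dominate every fixed polynomial: for any fixed c, n^c / e^n → 0 as n → ∞ (e.g. by the ratio test, or since e^n grows faster than any power of n). Hence n^49 · e^(−n) = n^49 / e^n → 0.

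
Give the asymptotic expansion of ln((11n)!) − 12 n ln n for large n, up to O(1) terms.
ln((11n)!) − 12 n ln n = −n ln n + 11(ln 11 − 1) n + (1/2) ln(2π·11n) + O(1/n)

Stirling: ln((11n)!) = 11n ln(11n) − 11n + (1/2) ln(2π·11n) + O(1/n).
Expand 11n ln(11n) = 11n (ln n + ln 11) = 11n ln n + 11n ln 11.
Subtract 12n ln n: leading term is (11 − 12) n ln n = −n ln n. The next term is 11n ln 11 − 11n = 11(ln 11 − 1) n. Then the (1/2) ln(2π·11n) correction.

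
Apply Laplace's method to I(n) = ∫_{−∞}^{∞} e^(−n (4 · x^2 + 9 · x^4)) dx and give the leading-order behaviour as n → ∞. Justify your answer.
I(n) ~ sqrt(π/(4n))

φ(x) = 4 · x^2 + 9 · x^4 has its unique global minimum at x* = 0 (since φ'(x) = 8x + 36x^3 = 0 only at x = 0 for real x with both coefficients positive, and φ → ∞ as |x| → ∞). At x* = 0, φ(0) = 0 and φ''(0) = 8. Laplace's method then gives
  I(n) ~ sqrt(2π / (n · φ''(0))) · e^(−n φ(0)) = sqrt(2π / (8n)) = sqrt(π/(4n)).
The 9 · x^4 term contributes only at subleading order (an O(1/n) relative correction).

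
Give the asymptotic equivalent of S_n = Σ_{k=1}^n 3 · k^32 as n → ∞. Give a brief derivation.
S_n ~ n^33 / 11

By integral comparison (Euler-Maclaurin), Σ_{k=1}^n 3 · k^32 = 3 · ∫_0^n x^32 dx + O(n^32) = 3 · n^33/33 = n^33 / 11 + O(n^32). (Equivalently, Faulhaber's formula gives the same leading term.)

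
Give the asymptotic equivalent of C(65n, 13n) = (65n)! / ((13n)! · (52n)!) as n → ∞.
C(65n, 13n) ~ (3125/256)^(13n) · sqrt(5/(8π·13n))

Write N = 13n. Apply Stirling to each factorial:
  (5N)! ~ sqrt(2π·5N) · (5N/e)^(5N),
  N! ~ sqrt(2π N) · (N/e)^N,
  (4N)! ~ sqrt(2π·4N) · (4N/e)^(4N).
The exponential factors combine to (5N)^(5N) / (N^N · (4N)^(4N)) = 5^(5N)/4^(4N) = (5^5/4^4)^N = (3125/256)^N.
The square-root prefactors combine to sqrt(2π·5N) / (sqrt(2π N)·sqrt(2π·4N)) = sqrt(5 / (2π·4·N)) = sqrt(5/(8π·13n)).
Substituting N = 13n: C(65n, 13n) ~ (3125/256)^(13n) · sqrt(5/(8π·13n)).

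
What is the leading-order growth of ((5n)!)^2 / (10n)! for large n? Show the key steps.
((5n)!)^2/(10n)! ~ ((2π·5n)^(1/2) / sqrt(2)) · 2^(−2·5n)  →  0

Write N = 5n. Stirling: N! ~ sqrt(2π N)(N/e)^N and (2N)! ~ sqrt(2π·2N)·(2N/e)^(2N).
  (N!)^2/(2N)! ~ (2π N)^(2/2) (N/e)^(2N) / [sqrt(2π·2N) (2N/e)^(2N)]
     = (2π N)^(2/2) / sqrt(2π·2N) · (N/(2N))^(2N)
     = (2π N)^((2−1)/2) / sqrt(2) · 2^(−2N).
Since 2^2 > 1, the factor 2^(−2N) decays exponentially, so the ratio → 0. Substituting N = 5n gives the stated form.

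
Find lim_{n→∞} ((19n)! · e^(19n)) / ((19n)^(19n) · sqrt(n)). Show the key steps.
lim = sqrt(2π·19)

Stirling: (19n)! ~ sqrt(2π·19n) · (19n/e)^(19n). Hence
  (19n)! · e^(19n) / (19n)^(19n) ~ sqrt(2π·19n).
Dividing by sqrt(n): sqrt(2π·19n) / sqrt(n) = sqrt(2π·19) · n^((1−1)/2), so the limit is sqrt(2π·19).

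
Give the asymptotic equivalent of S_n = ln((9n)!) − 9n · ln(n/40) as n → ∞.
S_n ~ 9n · (ln 360 − 1) + O(ln n)

Stirling: ln((9n)!) = 9n ln(9n) − 9n + O(ln n).
  S_n = 9n ln(9n) − 9n − 9n ln(n/40) + O(ln n)
      = 9n ln(9n) − 9n ln n + 9n ln 40 − 9n + O(ln n)
      = 9n ln 9 + 9n ln 40 − 9n + O(ln n)
      = 9n (ln 360 − 1) + O(ln n).
Numerically ln(360) − 1 ≈ 4.8861.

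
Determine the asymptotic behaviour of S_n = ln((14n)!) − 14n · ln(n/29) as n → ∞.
S_n ~ 14n · (ln 406 − 1) + O(ln n)

Stirling: ln((14n)!) = 14n ln(14n) − 14n + O(ln n).
  S_n = 14n ln(14n) − 14n − 14n ln(n/29) + O(ln n)
      = 14n ln(14n) − 14n ln n + 14n ln 29 − 14n + O(ln n)
      = 14n ln 14 + 14n ln 29 − 14n + O(ln n)
      = 14n (ln 406 − 1) + O(ln n).
Numerically ln(406) − 1 ≈ 5.0064.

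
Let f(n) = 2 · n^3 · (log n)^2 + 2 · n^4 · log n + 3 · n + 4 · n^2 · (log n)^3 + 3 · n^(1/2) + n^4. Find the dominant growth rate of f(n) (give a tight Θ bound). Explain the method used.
f(n) ∈ Θ(n^4 · log n)

Compare the terms by growth order. For large n, n^a · (log n)^b dominates n^a' · (log n)^b' iff a > a', or (a = a' and b > b'). Ranking the 6 terms shows the dominant one is 2 · n^4 · log n. Hence f(n) ∈ Θ(n^4 · log n).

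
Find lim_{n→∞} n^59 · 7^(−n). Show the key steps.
lim = 0

Exponentials with base > 1 dominate every fixed polynomial: for any fixed c, n^c / 7^n → 0 as n → ∞ (e.g. by the ratio test, or by writing 7^n = e^(n ln 7) and noting e^(n ln 7) / n^c → ∞). Hence n^59 · 7^(−n) = n^59 / 7^n → 0.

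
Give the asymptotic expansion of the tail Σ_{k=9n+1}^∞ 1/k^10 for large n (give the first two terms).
Σ_{k>9n} 1/k^10 = 1/(9 · (9n)^9) − 1/(2 · (9n)^10) + O(1/(9n)^11)

Compare to the integral: ∫_{9n}^∞ x^(−10) dx = [−x^(−9)/9]_{9n}^∞ = 1/((10−1)·(9n)^9). The Euler-Maclaurin correction adds −f(9n)/2 = −1/(2·(9n)^10). Euler-Maclaurin then gives
  Σ_{k>9n} 1/k^10 = ∫_{9n}^∞ dx/x^10 − 1/(2·(9n)^10) + O(1/(9n)^11).
(Equivalently this is ζ(10) − Σ_{k≤9n} 1/k^10.)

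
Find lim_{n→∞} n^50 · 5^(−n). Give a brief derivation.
lim = 0

Exponentials with base > 1 dominate every fixed polynomial: for any fixed c, n^c / 5^n → 0 as n → ∞ (e.g. by the ratio test, or by writing 5^n = e^(n ln 5) and noting e^(n ln 5) / n^c → ∞). Hence n^50 · 5^(−n) = n^50 / 5^n → 0.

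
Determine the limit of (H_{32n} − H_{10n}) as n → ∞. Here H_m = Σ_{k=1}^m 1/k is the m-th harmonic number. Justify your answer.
lim = ln(32/10) = ln(16/5)

Euler-Maclaurin gives H_m = ln m + γ + 1/(2m) + O(1/m^2). The γ and O(1/m) terms cancel in the difference:
  H_{32n} − H_{10n} = ln(32n) − ln(10n) + O(1/n) = ln(32/10) + O(1/n).
Hence the limit is ln(32/10) = ln(16/5).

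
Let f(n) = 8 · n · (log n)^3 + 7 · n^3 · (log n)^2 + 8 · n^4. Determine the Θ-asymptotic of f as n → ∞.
f(n) ∈ Θ(n^4)

Compare the terms by growth order. For large n, n^a · (log n)^b dominates n^a' · (log n)^b' iff a > a', or (a = a' and b > b'). Ranking the 3 terms shows the dominant one is 8 · n^4. Hence f(n) ∈ Θ(n^4).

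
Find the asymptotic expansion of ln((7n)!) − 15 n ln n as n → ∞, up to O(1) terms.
ln((7n)!) − 15 n ln n = −8 n ln n + 7(ln 7 − 1) n + (1/2) ln(2π·7n) + O(1/n)

Stirling: ln((7n)!) = 7n ln(7n) − 7n + (1/2) ln(2π·7n) + O(1/n).
Expand 7n ln(7n) = 7n (ln n + ln 7) = 7n ln n + 7n ln 7.
Subtract 15n ln n: leading term is (7 − 15) n ln n = −8 n ln n. The next term is 7n ln 7 − 7n = 7(ln 7 − 1) n. Then the (1/2) ln(2π·7n) correction.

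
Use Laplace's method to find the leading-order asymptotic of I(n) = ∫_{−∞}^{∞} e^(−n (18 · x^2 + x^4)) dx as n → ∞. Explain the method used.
I(n) ~ sqrt(π/(18n))

φ(x) = 18 · x^2 + x^4 has its unique global minimum at x* = 0 (since φ'(x) = 36x + 4x^3 = 0 only at x = 0 for real x with both coefficients positive, and φ → ∞ as |x| → ∞). At x* = 0, φ(0) = 0 and φ''(0) = 36. Laplace's method then gives
  I(n) ~ sqrt(2π / (n · φ''(0))) · e^(−n φ(0)) = sqrt(2π / (36n)) = sqrt(π/(18n)).
The x^4 term contributes only at subleading order (an O(1/n) relative correction).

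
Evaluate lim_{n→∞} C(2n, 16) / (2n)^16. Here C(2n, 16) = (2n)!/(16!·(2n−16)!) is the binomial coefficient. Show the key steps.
lim = 1/16! = 1/20922789888000

With N = 2n → ∞: C(N, 16) / N^16 = [N(N−1)…(N−15)] / (16! · N^16) = (1/16!) · 1 · (1 − 1/(2n)) · … · (1 − 15/(2n)). Each factor → 1 as N → ∞, so the limit is 1/16! = 1/20922789888000.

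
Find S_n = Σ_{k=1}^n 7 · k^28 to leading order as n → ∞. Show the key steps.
S_n ~ 7 · n^29 / 29

By integral comparison (Euler-Maclaurin), Σ_{k=1}^n 7 · k^28 = 7 · ∫_0^n x^28 dx + O(n^28) = 7 · n^29/29 + O(n^28). (Equivalently, Faulhaber's formula gives the same leading term.)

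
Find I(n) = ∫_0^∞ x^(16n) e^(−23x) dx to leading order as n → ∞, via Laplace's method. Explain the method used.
I(n) ~ (sqrt(2π·16n) / 23) · (16n/(23e))^(16n)

Write the integrand as exp(16n ln x − 23x) and set f(x) = 16n ln x − 23x. Then f'(x) = 16n/x − 23 = 0 at x* = 16n/23, and f''(x*) = −16n/x*^2 = −23^2/(16n). Laplace's method (interior maximum) gives
  I(n) ~ e^(f(x*)) · sqrt(2π / |f''(x*)|)
        = exp(16n ln(16n/23) − 16n) · sqrt(2π · 16n / 23^2)
        = (16n/23)^(16n) e^(−16n) · sqrt(2π·16n) / 23
        = (sqrt(2π·16n) / 23) · (16n/(23e))^(16n).
This matches Γ(16n+1)/23^(16n+1) with Stirling applied to Γ.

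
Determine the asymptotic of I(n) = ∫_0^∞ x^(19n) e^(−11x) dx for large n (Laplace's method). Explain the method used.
I(n) ~ (sqrt(2π·19n) / 11) · (19n/(11e))^(19n)

Write the integrand as exp(19n ln x − 11x) and set f(x) = 19n ln x − 11x. Then f'(x) = 19n/x − 11 = 0 at x* = 19n/11, and f''(x*) = −19n/x*^2 = −11^2/(19n). Laplace's method (interior maximum) gives
  I(n) ~ e^(f(x*)) · sqrt(2π / |f''(x*)|)
        = exp(19n ln(19n/11) − 19n) · sqrt(2π · 19n / 11^2)
        = (19n/11)^(19n) e^(−19n) · sqrt(2π·19n) / 11
        = (sqrt(2π·19n) / 11) · (19n/(11e))^(19n).
This matches Γ(19n+1)/11^(19n+1) with Stirling applied to Γ.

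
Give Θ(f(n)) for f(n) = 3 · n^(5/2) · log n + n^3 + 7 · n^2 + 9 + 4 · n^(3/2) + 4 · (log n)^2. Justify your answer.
f(n) ∈ Θ(n^3)

Compare the terms by growth order. For large n, n^a · (log n)^b dominates n^a' · (log n)^b' iff a > a', or (a = a' and b > b'). Ranking the 6 terms shows the dominant one is n^3. Hence f(n) ∈ Θ(n^3).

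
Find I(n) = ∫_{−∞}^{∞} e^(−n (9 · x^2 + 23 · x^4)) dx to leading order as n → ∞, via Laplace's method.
I(n) ~ sqrt(π/(9n))

φ(x) = 9 · x^2 + 23 · x^4 has its unique global minimum at x* = 0 (since φ'(x) = 18x + 92x^3 = 0 only at x = 0 for real x with both coefficients positive, and φ → ∞ as |x| → ∞). At x* = 0, φ(0) = 0 and φ''(0) = 18. Laplace's method then gives
  I(n) ~ sqrt(2π / (n · φ''(0))) · e^(−n φ(0)) = sqrt(2π / (18n)) = sqrt(π/(9n)).
The 23 · x^4 term contributes only at subleading order (an O(1/n) relative correction).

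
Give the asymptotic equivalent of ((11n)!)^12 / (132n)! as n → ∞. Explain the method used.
((11n)!)^12/(132n)! ~ ((2π·11n)^(11/2) / sqrt(12)) · 12^(−12·11n)  →  0

Write N = 11n. Stirling: N! ~ sqrt(2π N)(N/e)^N and (12N)! ~ sqrt(2π·12N)·(12N/e)^(12N).
  (N!)^12/(12N)! ~ (2π N)^(12/2) (N/e)^(12N) / [sqrt(2π·12N) (12N/e)^(12N)]
     = (2π N)^(12/2) / sqrt(2π·12N) · (N/(12N))^(12N)
     = (2π N)^((12−1)/2) / sqrt(12) · 12^(−12N).
Since 12^12 > 1, the factor 12^(−12N) decays exponentially, so the ratio → 0. Substituting N = 11n gives the stated form.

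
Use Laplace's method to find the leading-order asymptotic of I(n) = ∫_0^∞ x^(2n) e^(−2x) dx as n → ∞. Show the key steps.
I(n) ~ (sqrt(2π·2n) / 2) · (2n/(2e))^(2n)

Write the integrand as exp(2n ln x − 2x) and set f(x) = 2n ln x − 2x. Then f'(x) = 2n/x − 2 = 0 at x* = 2n/2, and f''(x*) = −2n/x*^2 = −2^2/(2n). Laplace's method (interior maximum) gives
  I(n) ~ e^(f(x*)) · sqrt(2π / |f''(x*)|)
        = exp(2n ln(2n/2) − 2n) · sqrt(2π · 2n / 2^2)
        = (2n/2)^(2n) e^(−2n) · sqrt(2π·2n) / 2
        = (sqrt(2π·2n) / 2) · (2n/(2e))^(2n).
This matches Γ(2n+1)/2^(2n+1) with Stirling applied to Γ.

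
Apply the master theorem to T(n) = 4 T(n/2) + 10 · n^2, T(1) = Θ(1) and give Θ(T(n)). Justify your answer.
T(n) = Θ(n^2 log n)

log_2 4 = 2, and f(n) = 10 · n^2 = Θ(n^(log_2 4)). This is Case 2 of the master theorem: T(n) = Θ(f(n) · log n) = Θ(n^2 log n).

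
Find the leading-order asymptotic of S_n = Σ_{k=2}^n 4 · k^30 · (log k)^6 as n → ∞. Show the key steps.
S_n ~ 4 · n^31 · (log n)^6 / 31

By integral comparison, S_n = ∫_1^n 4 · x^30 · (log x)^6 dx + O(n^30 · (log n)^6). For the integral, the leading term of ∫_1^n x^30 (log x)^6 dx is n^31/31 · (log n)^6 (by repeated integration by parts; each step lowers the log-exponent and produces a relatively O(1/log n) correction). Hence S_n ~ 4 · n^31 · (log n)^6 / 31.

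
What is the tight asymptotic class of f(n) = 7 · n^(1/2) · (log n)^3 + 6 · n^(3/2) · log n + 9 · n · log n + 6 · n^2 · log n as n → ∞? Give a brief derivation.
f(n) ∈ Θ(n^2 · log n)

Compare the terms by growth order. For large n, n^a · (log n)^b dominates n^a' · (log n)^b' iff a > a', or (a = a' and b > b'). Ranking the 4 terms shows the dominant one is 6 · n^2 · log n. Hence f(n) ∈ Θ(n^2 · log n).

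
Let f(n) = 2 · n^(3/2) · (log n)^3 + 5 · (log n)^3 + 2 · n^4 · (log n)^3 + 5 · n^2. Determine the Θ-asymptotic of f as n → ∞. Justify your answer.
f(n) ∈ Θ(n^4 · (log n)^3)

Compare the terms by growth order. For large n, n^a · (log n)^b dominates n^a' · (log n)^b' iff a > a', or (a = a' and b > b'). Ranking the 4 terms shows the dominant one is 2 · n^4 · (log n)^3. Hence f(n) ∈ Θ(n^4 · (log n)^3).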